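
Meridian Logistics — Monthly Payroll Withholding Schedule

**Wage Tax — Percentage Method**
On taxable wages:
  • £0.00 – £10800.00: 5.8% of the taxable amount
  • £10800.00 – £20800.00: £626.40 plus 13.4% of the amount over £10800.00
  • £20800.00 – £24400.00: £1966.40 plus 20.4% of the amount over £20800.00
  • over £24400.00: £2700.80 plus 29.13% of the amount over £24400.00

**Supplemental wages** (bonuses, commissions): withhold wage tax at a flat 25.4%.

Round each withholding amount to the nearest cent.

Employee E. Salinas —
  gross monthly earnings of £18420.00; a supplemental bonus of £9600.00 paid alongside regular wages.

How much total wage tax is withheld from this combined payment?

Wage Tax: taxable = £18420.00
  £626.40 + 13.4% × (£18420.00 − £10800.00) = £626.40 + 13.4% × £7620.00 = £1647.48
Supplemental (25.4% flat on bonus): 25.4% × £9600.00 = £2438.40
Total wage tax: £1647.48 + £2438.40 = £4085.88

£4085.88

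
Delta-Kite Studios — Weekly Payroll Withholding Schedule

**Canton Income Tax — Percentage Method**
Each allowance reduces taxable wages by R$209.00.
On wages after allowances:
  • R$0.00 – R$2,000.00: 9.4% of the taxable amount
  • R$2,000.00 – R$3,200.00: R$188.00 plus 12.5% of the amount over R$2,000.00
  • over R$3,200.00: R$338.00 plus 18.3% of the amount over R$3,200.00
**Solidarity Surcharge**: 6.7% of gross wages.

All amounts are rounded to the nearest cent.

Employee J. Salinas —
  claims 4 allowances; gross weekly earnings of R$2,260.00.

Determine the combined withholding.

R$285.28

Canton Income Tax: taxable = R$2,260.00 − 4×R$209.00 = R$1,424.00
  9.4% × R$1,424.00 = R$133.86
Solidarity Surcharge: 6.7% × R$2,260.00 = R$151.42
Total: R$133.86 + R$151.42 = R$285.28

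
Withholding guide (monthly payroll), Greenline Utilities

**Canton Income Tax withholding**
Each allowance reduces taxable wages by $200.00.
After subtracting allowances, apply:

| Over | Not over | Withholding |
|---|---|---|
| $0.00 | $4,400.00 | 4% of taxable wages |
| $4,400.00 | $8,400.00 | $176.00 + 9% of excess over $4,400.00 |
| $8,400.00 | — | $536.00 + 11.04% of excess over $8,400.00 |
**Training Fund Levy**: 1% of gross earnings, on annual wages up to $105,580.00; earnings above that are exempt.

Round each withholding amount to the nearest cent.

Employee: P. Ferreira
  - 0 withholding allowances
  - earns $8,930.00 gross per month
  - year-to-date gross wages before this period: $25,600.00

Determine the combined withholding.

$683.81

Canton Income Tax: taxable = $8,930.00
  $536.00 + 11.04% × ($8,930.00 − $8,400.00) = $536.00 + 11.04% × $530.00 = $594.51
Training Fund Levy: 1% × $8,930.00 = $89.30
Total: $594.51 + $89.30 = $683.81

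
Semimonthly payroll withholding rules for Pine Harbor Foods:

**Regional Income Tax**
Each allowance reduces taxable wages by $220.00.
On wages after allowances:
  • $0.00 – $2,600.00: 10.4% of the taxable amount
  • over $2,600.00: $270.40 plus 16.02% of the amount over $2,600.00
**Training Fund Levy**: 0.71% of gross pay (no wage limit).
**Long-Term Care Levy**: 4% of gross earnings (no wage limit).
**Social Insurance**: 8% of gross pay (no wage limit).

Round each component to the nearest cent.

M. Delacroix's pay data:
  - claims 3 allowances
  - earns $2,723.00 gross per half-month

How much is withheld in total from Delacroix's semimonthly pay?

Regional Income Tax: taxable = $2,723.00 − 3×$220.00 = $2,063.00
  10.4% × $2,063.00 = $214.55
Training Fund Levy: 0.71% × $2,723.00 = $19.33
Long-Term Care Levy: 4% × $2,723.00 = $108.92
Social Insurance: 8% × $2,723.00 = $217.84
Total: $214.55 + $19.33 + $108.92 + $217.84 = $560.64

$560.64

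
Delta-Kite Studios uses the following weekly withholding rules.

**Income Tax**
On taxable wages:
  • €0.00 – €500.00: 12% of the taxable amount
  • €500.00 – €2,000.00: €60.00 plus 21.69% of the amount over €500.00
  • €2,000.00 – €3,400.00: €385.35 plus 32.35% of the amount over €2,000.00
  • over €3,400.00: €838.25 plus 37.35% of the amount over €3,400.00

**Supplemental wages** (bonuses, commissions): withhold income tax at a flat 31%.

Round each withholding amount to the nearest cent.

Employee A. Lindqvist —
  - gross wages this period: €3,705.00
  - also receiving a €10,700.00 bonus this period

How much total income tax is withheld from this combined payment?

Income Tax: taxable = €3,705.00
  €838.25 + 37.35% × (€3,705.00 − €3,400.00) = €838.25 + 37.35% × €305.00 = €952.17
Supplemental (31% flat on bonus): 31% × €10,700.00 = €3,317.00
Total income tax: €952.17 + €3,317.00 = €4,269.17

€4,269.17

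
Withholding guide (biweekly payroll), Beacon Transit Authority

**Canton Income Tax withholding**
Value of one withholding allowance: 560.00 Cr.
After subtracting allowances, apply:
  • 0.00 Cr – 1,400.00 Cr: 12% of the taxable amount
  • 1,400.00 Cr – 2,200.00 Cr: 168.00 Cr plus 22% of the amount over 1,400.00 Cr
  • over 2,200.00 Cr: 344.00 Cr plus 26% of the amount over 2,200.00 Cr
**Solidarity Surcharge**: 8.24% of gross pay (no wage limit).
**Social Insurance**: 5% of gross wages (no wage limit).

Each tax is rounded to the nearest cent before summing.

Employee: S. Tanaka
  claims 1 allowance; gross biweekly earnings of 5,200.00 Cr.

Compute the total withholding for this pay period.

1,666.88 Cr

Canton Income Tax: taxable = 5,200.00 Cr − 1×560.00 Cr = 4,640.00 Cr
  344.00 Cr + 26% × (4,640.00 Cr − 2,200.00 Cr) = 344.00 Cr + 26% × 2,440.00 Cr = 978.40 Cr
Solidarity Surcharge: 8.24% × 5,200.00 Cr = 428.48 Cr
Social Insurance: 5% × 5,200.00 Cr = 260.00 Cr
Total: 978.40 Cr + 428.48 Cr + 260.00 Cr = 1,666.88 Cr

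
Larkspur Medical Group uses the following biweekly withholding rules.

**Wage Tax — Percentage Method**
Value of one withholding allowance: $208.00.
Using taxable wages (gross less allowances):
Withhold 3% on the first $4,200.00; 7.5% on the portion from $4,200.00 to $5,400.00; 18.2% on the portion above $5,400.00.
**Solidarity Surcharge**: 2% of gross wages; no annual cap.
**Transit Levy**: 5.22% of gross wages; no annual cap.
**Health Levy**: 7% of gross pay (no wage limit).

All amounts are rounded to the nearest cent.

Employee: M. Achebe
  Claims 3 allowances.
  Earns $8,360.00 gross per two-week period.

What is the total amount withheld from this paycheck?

$1,829.94

Wage Tax: taxable = $8,360.00 − 3×$208.00 = $7,736.00
  $216.00 + 18.2% × ($7,736.00 − $5,400.00) = $216.00 + 18.2% × $2,336.00 = $641.15
Solidarity Surcharge: 2% × $8,360.00 = $167.20
Transit Levy: 5.22% × $8,360.00 = $436.39
Health Levy: 7% × $8,360.00 = $585.20
Total: $641.15 + $167.20 + $436.39 + $585.20 = $1,829.94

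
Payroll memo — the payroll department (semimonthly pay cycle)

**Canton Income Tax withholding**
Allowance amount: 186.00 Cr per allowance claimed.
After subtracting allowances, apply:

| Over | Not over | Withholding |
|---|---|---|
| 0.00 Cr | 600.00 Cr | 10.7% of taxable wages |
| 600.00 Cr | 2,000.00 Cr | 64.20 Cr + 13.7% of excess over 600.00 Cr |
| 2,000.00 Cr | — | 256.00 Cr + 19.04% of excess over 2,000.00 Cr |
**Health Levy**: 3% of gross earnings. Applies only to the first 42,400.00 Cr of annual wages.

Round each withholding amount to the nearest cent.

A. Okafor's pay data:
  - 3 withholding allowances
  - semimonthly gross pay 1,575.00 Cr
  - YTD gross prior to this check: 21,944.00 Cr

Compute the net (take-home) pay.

Canton Income Tax: taxable = 1,575.00 Cr − 3×186.00 Cr = 1,017.00 Cr
  64.20 Cr + 13.7% × (1,017.00 Cr − 600.00 Cr) = 64.20 Cr + 13.7% × 417.00 Cr = 121.33 Cr
Health Levy: 3% × 1,575.00 Cr = 47.25 Cr
Total withheld: 121.33 Cr + 47.25 Cr = 168.58 Cr
Net pay: 1,575.00 Cr − 168.58 Cr = 1,406.42 Cr

1,406.42 Cr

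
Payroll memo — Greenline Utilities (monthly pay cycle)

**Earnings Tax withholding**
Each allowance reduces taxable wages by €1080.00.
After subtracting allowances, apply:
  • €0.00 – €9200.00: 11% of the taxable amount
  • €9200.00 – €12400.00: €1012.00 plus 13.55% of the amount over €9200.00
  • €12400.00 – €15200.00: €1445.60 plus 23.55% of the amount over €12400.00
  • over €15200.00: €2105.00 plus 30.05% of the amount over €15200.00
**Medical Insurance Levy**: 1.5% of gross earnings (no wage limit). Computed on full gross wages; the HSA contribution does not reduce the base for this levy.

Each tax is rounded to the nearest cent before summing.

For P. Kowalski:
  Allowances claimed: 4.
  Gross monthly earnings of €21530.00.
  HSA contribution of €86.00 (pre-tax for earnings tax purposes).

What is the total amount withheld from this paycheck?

€3006.11

Earnings Tax: taxable = €21530.00 − €86.00 − 4×€1080.00 = €17124.00
  €2105.00 + 30.05% × (€17124.00 − €15200.00) = €2105.00 + 30.05% × €1924.00 = €2683.16
Medical Insurance Levy: 1.5% × €21530.00 = €322.95
Total: €2683.16 + €322.95 = €3006.11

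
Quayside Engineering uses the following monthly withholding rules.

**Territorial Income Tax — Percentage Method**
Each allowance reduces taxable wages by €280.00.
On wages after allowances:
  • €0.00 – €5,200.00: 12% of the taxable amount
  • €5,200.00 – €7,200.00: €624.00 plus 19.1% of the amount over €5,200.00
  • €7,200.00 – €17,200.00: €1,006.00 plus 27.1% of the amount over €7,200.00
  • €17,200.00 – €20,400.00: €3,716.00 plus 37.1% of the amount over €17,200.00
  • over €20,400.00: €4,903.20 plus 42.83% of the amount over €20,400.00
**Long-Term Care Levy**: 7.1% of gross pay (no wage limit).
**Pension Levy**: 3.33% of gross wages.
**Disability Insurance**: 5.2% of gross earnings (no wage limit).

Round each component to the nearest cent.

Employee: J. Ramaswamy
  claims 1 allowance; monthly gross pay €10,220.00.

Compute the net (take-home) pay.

€6,874.07

Territorial Income Tax: taxable = €10,220.00 − 1×€280.00 = €9,940.00
  €1,006.00 + 27.1% × (€9,940.00 − €7,200.00) = €1,006.00 + 27.1% × €2,740.00 = €1,748.54
Long-Term Care Levy: 7.1% × €10,220.00 = €725.62
Pension Levy: 3.33% × €10,220.00 = €340.33
Disability Insurance: 5.2% × €10,220.00 = €531.44
Total withheld: €1,748.54 + €725.62 + €340.33 + €531.44 = €3,345.93
Net pay: €10,220.00 − €3,345.93 = €6,874.07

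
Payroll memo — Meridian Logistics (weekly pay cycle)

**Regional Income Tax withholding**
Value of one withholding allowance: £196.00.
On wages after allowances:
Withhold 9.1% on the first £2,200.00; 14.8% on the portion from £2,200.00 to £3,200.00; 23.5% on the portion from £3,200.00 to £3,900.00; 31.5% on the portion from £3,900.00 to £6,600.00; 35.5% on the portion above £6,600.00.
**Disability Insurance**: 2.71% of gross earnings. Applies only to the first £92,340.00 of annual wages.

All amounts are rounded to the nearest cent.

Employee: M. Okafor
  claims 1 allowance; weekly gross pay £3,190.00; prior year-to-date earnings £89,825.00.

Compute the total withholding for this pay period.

Regional Income Tax: taxable = £3,190.00 − 1×£196.00 = £2,994.00
  £200.20 + 14.8% × (£2,994.00 − £2,200.00) = £200.20 + 14.8% × £794.00 = £317.71
Disability Insurance: cap £92,340.00 − YTD £89,825.00 = £2,515.00 subject; 2.71% × £2,515.00 = £68.16
Total: £317.71 + £68.16 = £385.87

£385.87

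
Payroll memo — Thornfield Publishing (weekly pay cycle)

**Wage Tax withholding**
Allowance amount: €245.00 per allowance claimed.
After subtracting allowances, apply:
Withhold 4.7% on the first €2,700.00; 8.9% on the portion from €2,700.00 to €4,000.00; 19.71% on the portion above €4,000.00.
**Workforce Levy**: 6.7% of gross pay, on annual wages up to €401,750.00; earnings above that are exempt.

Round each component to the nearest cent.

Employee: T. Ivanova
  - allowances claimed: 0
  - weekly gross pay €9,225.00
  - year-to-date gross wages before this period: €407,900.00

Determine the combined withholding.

Wage Tax: taxable = €9,225.00
  €242.60 + 19.71% × (€9,225.00 − €4,000.00) = €242.60 + 19.71% × €5,225.00 = €1,272.45
Workforce Levy: YTD €407,900.00 ≥ cap €401,750.00 → €0.00
Total: €1,272.45 + €0.00 = €1,272.45

€1,272.45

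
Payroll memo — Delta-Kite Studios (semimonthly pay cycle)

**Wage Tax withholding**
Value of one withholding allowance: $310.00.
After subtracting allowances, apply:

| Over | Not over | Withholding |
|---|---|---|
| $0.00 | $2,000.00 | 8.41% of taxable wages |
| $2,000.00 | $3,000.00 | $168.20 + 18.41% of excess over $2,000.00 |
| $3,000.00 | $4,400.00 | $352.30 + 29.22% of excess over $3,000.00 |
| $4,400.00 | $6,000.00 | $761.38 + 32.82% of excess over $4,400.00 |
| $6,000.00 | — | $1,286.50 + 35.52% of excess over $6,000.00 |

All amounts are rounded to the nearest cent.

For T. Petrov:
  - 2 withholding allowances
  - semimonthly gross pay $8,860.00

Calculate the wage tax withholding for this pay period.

$2,082.15

Wage Tax: taxable = $8,860.00 − 2×$310.00 = $8,240.00
  $1,286.50 + 35.52% × ($8,240.00 − $6,000.00) = $1,286.50 + 35.52% × $2,240.00 = $2,082.15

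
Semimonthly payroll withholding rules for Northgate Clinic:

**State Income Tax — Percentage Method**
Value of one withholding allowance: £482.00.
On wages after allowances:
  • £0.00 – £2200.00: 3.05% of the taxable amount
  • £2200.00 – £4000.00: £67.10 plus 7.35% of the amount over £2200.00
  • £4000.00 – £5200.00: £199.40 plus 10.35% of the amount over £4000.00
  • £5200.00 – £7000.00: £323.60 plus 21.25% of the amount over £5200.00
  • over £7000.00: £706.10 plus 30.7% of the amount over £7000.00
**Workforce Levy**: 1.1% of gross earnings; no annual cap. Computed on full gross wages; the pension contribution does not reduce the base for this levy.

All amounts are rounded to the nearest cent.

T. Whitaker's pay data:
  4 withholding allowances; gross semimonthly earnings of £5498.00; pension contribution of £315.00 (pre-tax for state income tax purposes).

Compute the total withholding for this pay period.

State Income Tax: taxable = £5498.00 − £315.00 − 4×£482.00 = £3255.00
  £67.10 + 7.35% × (£3255.00 − £2200.00) = £67.10 + 7.35% × £1055.00 = £144.64
Workforce Levy: 1.1% × £5498.00 = £60.48
Total: £144.64 + £60.48 = £205.12

£205.12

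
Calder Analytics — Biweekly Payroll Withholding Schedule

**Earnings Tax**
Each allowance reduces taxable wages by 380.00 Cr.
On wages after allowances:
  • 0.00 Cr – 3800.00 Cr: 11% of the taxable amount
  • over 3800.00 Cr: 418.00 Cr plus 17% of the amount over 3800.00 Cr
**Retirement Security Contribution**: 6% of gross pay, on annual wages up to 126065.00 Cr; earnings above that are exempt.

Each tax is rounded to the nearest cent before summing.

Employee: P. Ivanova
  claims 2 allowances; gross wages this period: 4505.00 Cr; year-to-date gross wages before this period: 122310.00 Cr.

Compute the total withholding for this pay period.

637.25 Cr

Earnings Tax: taxable = 4505.00 Cr − 2×380.00 Cr = 3745.00 Cr
  11% × 3745.00 Cr = 411.95 Cr
Retirement Security Contribution: cap 126065.00 Cr − YTD 122310.00 Cr = 3755.00 Cr subject; 6% × 3755.00 Cr = 225.30 Cr
Total: 411.95 Cr + 225.30 Cr = 637.25 Cr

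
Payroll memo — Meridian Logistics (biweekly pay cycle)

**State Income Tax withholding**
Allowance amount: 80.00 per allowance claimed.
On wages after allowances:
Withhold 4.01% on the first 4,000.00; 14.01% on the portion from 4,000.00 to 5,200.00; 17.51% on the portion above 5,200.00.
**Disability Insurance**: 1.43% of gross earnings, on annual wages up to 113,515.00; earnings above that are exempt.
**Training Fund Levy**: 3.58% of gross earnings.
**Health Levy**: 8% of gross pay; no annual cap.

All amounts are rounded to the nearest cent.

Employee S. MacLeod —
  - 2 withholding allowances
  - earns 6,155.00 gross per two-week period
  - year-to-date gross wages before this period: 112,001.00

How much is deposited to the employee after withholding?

4,952.88

State Income Tax: taxable = 6,155.00 − 2×80.00 = 5,995.00
  328.52 + 17.51% × (5,995.00 − 5,200.00) = 328.52 + 17.51% × 795.00 = 467.72
Disability Insurance: cap 113,515.00 − YTD 112,001.00 = 1,514.00 subject; 1.43% × 1,514.00 = 21.65
Training Fund Levy: 3.58% × 6,155.00 = 220.35
Health Levy: 8% × 6,155.00 = 492.40
Total withheld: 467.72 + 21.65 + 220.35 + 492.40 = 1,202.12
Net pay: 6,155.00 − 1,202.12 = 4,952.88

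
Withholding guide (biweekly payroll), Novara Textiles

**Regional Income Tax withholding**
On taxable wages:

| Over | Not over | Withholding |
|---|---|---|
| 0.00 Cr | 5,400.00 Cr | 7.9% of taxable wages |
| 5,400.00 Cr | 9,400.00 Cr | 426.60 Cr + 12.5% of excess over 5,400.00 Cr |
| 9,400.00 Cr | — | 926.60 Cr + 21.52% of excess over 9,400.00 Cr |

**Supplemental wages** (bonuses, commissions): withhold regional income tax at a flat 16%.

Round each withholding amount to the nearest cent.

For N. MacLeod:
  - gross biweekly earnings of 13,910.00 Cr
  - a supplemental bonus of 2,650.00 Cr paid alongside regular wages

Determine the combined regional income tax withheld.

2,321.15 Cr

Regional Income Tax: taxable = 13,910.00 Cr
  926.60 Cr + 21.52% × (13,910.00 Cr − 9,400.00 Cr) = 926.60 Cr + 21.52% × 4,510.00 Cr = 1,897.15 Cr
Supplemental (16% flat on bonus): 16% × 2,650.00 Cr = 424.00 Cr
Total regional income tax: 1,897.15 Cr + 424.00 Cr = 2,321.15 Cr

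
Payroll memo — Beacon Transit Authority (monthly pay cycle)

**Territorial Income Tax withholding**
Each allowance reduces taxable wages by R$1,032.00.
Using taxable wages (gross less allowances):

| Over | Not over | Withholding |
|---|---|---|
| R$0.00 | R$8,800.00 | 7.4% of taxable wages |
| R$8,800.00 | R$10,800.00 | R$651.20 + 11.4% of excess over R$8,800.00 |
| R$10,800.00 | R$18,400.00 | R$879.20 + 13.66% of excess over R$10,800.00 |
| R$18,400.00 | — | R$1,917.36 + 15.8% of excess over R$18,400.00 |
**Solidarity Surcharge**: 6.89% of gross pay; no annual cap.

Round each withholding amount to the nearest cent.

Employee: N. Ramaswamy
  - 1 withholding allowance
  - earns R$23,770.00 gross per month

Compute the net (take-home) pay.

Territorial Income Tax: taxable = R$23,770.00 − 1×R$1,032.00 = R$22,738.00
  R$1,917.36 + 15.8% × (R$22,738.00 − R$18,400.00) = R$1,917.36 + 15.8% × R$4,338.00 = R$2,602.76
Solidarity Surcharge: 6.89% × R$23,770.00 = R$1,637.75
Total withheld: R$2,602.76 + R$1,637.75 = R$4,240.51
Net pay: R$23,770.00 − R$4,240.51 = R$19,529.49

R$19,529.49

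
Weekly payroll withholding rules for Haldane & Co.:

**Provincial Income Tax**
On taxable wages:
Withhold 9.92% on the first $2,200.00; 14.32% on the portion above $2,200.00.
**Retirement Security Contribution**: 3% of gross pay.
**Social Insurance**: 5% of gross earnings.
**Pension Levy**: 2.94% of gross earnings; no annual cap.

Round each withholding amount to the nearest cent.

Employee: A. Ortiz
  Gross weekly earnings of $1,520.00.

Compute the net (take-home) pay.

Provincial Income Tax: taxable = $1,520.00
  9.92% × $1,520.00 = $150.78
Retirement Security Contribution: 3% × $1,520.00 = $45.60
Social Insurance: 5% × $1,520.00 = $76.00
Pension Levy: 2.94% × $1,520.00 = $44.69
Total withheld: $150.78 + $45.60 + $76.00 + $44.69 = $317.07
Net pay: $1,520.00 − $317.07 = $1,202.93

$1,202.93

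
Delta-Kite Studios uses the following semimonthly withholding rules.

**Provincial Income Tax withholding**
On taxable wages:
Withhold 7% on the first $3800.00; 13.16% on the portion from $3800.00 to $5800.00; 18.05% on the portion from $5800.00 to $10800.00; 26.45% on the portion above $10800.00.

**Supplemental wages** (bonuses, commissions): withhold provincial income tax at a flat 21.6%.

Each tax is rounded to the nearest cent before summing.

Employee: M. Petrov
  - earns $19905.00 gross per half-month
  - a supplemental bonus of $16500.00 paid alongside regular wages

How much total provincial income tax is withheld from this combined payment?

Provincial Income Tax: taxable = $19905.00
  $1431.70 + 26.45% × ($19905.00 − $10800.00) = $1431.70 + 26.45% × $9105.00 = $3839.97
Supplemental (21.6% flat on bonus): 21.6% × $16500.00 = $3564.00
Total provincial income tax: $3839.97 + $3564.00 = $7403.97

$7403.97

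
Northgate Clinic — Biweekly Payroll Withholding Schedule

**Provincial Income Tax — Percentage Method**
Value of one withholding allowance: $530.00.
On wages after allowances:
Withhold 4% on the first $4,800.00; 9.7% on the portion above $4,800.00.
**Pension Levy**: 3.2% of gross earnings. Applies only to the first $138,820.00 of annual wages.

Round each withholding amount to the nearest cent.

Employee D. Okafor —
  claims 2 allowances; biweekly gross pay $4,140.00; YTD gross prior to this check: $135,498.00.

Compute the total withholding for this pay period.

Provincial Income Tax: taxable = $4,140.00 − 2×$530.00 = $3,080.00
  4% × $3,080.00 = $123.20
Pension Levy: cap $138,820.00 − YTD $135,498.00 = $3,322.00 subject; 3.2% × $3,322.00 = $106.30
Total: $123.20 + $106.30 = $229.50

$229.50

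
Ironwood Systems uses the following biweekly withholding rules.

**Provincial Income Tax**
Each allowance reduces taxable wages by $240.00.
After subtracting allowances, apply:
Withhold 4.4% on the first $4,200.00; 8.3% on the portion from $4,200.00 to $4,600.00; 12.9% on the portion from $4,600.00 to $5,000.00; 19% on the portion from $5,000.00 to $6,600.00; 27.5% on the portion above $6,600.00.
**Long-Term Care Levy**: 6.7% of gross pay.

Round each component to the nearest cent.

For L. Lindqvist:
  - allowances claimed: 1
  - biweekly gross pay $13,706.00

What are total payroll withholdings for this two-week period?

Provincial Income Tax: taxable = $13,706.00 − 1×$240.00 = $13,466.00
  $573.60 + 27.5% × ($13,466.00 − $6,600.00) = $573.60 + 27.5% × $6,866.00 = $2,461.75
Long-Term Care Levy: 6.7% × $13,706.00 = $918.30
Total: $2,461.75 + $918.30 = $3,380.05

$3,380.05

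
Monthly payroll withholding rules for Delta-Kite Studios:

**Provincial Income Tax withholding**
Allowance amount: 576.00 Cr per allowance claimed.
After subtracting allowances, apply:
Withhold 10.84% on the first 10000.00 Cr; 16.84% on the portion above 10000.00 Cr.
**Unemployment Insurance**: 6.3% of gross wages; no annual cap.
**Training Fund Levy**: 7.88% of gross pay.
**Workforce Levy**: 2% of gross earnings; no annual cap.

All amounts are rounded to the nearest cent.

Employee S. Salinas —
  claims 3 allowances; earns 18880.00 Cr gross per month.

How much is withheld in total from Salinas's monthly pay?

5343.18 Cr

Provincial Income Tax: taxable = 18880.00 Cr − 3×576.00 Cr = 17152.00 Cr
  1084.00 Cr + 16.84% × (17152.00 Cr − 10000.00 Cr) = 1084.00 Cr + 16.84% × 7152.00 Cr = 2288.40 Cr
Unemployment Insurance: 6.3% × 18880.00 Cr = 1189.44 Cr
Training Fund Levy: 7.88% × 18880.00 Cr = 1487.74 Cr
Workforce Levy: 2% × 18880.00 Cr = 377.60 Cr
Total: 2288.40 Cr + 1189.44 Cr + 1487.74 Cr + 377.60 Cr = 5343.18 Cr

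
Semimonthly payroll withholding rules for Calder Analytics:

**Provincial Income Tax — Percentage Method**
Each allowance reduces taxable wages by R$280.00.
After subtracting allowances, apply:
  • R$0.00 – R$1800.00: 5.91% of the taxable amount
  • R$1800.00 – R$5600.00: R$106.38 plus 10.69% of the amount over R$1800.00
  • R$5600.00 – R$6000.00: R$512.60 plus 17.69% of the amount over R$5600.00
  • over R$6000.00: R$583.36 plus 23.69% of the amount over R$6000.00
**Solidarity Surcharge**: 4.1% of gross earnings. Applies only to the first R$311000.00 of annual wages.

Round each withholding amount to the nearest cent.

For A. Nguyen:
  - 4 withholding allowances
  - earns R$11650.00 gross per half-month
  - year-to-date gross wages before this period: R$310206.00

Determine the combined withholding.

Provincial Income Tax: taxable = R$11650.00 − 4×R$280.00 = R$10530.00
  R$583.36 + 23.69% × (R$10530.00 − R$6000.00) = R$583.36 + 23.69% × R$4530.00 = R$1656.52
Solidarity Surcharge: cap R$311000.00 − YTD R$310206.00 = R$794.00 subject; 4.1% × R$794.00 = R$32.55
Total: R$1656.52 + R$32.55 = R$1689.07

R$1689.07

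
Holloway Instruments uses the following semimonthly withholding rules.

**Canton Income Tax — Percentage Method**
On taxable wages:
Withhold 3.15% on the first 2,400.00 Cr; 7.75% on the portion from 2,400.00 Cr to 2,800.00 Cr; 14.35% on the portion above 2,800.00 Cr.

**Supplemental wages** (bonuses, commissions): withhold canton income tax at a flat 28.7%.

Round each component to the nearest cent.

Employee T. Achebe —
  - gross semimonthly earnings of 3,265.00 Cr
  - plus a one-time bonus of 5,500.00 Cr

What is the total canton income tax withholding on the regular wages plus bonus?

1,751.83 Cr

Canton Income Tax: taxable = 3,265.00 Cr
  106.60 Cr + 14.35% × (3,265.00 Cr − 2,800.00 Cr) = 106.60 Cr + 14.35% × 465.00 Cr = 173.33 Cr
Supplemental (28.7% flat on bonus): 28.7% × 5,500.00 Cr = 1,578.50 Cr
Total canton income tax: 173.33 Cr + 1,578.50 Cr = 1,751.83 Cr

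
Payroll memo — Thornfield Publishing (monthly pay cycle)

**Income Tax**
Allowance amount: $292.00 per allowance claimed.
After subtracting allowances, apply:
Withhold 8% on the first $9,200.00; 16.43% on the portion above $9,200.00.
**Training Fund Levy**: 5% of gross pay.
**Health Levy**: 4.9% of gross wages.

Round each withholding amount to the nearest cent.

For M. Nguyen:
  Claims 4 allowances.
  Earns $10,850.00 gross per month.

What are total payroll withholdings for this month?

Income Tax: taxable = $10,850.00 − 4×$292.00 = $9,682.00
  $736.00 + 16.43% × ($9,682.00 − $9,200.00) = $736.00 + 16.43% × $482.00 = $815.19
Training Fund Levy: 5% × $10,850.00 = $542.50
Health Levy: 4.9% × $10,850.00 = $531.65
Total: $815.19 + $542.50 + $531.65 = $1,889.34

$1,889.34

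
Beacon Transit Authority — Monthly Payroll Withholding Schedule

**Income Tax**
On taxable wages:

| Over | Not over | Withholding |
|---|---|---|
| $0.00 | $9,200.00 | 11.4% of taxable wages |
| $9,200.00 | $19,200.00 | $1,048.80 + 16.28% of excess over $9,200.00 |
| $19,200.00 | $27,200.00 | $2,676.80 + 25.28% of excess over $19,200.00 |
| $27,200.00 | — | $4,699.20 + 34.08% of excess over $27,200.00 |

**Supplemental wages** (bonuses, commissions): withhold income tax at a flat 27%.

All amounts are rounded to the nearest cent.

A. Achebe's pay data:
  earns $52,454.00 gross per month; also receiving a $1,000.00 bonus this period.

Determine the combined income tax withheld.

Income Tax: taxable = $52,454.00
  $4,699.20 + 34.08% × ($52,454.00 − $27,200.00) = $4,699.20 + 34.08% × $25,254.00 = $13,305.76
Supplemental (27% flat on bonus): 27% × $1,000.00 = $270.00
Total income tax: $13,305.76 + $270.00 = $13,575.76

$13,575.76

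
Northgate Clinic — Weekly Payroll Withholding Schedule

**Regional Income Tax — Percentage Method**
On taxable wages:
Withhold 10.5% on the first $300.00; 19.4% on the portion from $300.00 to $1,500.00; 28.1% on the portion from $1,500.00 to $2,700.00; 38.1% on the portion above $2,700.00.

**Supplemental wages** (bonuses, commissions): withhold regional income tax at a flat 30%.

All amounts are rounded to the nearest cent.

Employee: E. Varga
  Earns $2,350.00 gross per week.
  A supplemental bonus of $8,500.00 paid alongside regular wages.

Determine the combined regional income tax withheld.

$3,053.15

Regional Income Tax: taxable = $2,350.00
  $264.30 + 28.1% × ($2,350.00 − $1,500.00) = $264.30 + 28.1% × $850.00 = $503.15
Supplemental (30% flat on bonus): 30% × $8,500.00 = $2,550.00
Total regional income tax: $503.15 + $2,550.00 = $3,053.15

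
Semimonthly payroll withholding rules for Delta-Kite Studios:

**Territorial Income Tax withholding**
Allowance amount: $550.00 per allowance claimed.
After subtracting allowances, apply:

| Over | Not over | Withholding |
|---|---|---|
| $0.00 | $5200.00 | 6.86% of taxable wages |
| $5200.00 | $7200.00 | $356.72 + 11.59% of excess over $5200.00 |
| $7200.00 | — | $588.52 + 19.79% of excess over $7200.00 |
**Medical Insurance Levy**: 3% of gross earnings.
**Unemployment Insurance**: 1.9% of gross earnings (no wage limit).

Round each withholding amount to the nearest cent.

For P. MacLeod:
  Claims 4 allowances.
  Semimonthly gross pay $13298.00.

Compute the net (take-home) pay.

Territorial Income Tax: taxable = $13298.00 − 4×$550.00 = $11098.00
  $588.52 + 19.79% × ($11098.00 − $7200.00) = $588.52 + 19.79% × $3898.00 = $1359.93
Medical Insurance Levy: 3% × $13298.00 = $398.94
Unemployment Insurance: 1.9% × $13298.00 = $252.66
Total withheld: $1359.93 + $398.94 + $252.66 = $2011.53
Net pay: $13298.00 − $2011.53 = $11286.47

$11286.47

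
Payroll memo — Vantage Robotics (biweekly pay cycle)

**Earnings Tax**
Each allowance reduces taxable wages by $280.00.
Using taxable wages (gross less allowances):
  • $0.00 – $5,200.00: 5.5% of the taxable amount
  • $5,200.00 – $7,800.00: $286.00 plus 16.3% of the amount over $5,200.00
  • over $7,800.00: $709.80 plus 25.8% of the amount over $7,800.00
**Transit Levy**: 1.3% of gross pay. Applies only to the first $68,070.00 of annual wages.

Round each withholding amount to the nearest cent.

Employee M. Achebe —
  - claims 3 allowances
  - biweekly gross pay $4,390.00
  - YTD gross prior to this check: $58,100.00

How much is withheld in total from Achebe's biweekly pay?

Earnings Tax: taxable = $4,390.00 − 3×$280.00 = $3,550.00
  5.5% × $3,550.00 = $195.25
Transit Levy: 1.3% × $4,390.00 = $57.07
Total: $195.25 + $57.07 = $252.32

$252.32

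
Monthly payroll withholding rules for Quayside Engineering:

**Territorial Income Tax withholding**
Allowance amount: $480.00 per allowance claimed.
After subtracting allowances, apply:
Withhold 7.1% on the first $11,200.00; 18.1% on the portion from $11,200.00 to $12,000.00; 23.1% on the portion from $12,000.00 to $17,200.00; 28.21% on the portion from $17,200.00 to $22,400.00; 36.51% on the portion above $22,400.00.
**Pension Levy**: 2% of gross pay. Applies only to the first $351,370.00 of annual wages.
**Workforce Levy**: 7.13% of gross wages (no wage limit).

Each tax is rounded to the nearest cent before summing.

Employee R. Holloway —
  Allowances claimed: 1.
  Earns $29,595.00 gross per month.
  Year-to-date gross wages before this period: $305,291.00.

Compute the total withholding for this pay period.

$8,761.79

Territorial Income Tax: taxable = $29,595.00 − 1×$480.00 = $29,115.00
  $3,608.12 + 36.51% × ($29,115.00 − $22,400.00) = $3,608.12 + 36.51% × $6,715.00 = $6,059.77
Pension Levy: 2% × $29,595.00 = $591.90
Workforce Levy: 7.13% × $29,595.00 = $2,110.12
Total: $6,059.77 + $591.90 + $2,110.12 = $8,761.79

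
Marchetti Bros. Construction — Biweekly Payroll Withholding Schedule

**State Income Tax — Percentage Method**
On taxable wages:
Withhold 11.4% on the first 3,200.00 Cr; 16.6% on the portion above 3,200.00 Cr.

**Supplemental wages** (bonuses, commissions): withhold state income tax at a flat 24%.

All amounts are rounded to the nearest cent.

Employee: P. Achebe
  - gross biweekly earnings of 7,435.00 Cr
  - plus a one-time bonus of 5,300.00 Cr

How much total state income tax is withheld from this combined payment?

State Income Tax: taxable = 7,435.00 Cr
  364.80 Cr + 16.6% × (7,435.00 Cr − 3,200.00 Cr) = 364.80 Cr + 16.6% × 4,235.00 Cr = 1,067.81 Cr
Supplemental (24% flat on bonus): 24% × 5,300.00 Cr = 1,272.00 Cr
Total state income tax: 1,067.81 Cr + 1,272.00 Cr = 2,339.81 Cr

2,339.81 Cr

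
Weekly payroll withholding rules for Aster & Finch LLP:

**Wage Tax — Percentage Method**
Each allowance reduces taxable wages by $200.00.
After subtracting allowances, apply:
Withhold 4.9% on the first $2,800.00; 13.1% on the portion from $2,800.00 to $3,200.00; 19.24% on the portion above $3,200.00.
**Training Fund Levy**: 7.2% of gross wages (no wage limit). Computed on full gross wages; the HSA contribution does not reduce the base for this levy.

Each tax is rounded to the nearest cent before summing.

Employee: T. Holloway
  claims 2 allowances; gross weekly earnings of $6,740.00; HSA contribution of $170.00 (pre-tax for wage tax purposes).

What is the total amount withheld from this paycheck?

Wage Tax: taxable = $6,740.00 − $170.00 − 2×$200.00 = $6,170.00
  $189.60 + 19.24% × ($6,170.00 − $3,200.00) = $189.60 + 19.24% × $2,970.00 = $761.03
Training Fund Levy: 7.2% × $6,740.00 = $485.28
Total: $761.03 + $485.28 = $1,246.31

$1,246.31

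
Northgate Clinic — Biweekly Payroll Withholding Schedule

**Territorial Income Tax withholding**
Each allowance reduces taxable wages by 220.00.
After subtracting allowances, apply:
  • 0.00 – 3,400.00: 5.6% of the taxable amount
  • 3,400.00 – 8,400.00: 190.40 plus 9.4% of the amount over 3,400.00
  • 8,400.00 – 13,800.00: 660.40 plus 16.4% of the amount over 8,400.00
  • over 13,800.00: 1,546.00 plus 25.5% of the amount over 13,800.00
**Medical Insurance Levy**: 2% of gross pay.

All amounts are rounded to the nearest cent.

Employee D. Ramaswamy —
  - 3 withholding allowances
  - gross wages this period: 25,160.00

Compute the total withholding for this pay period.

4,777.70

Territorial Income Tax: taxable = 25,160.00 − 3×220.00 = 24,500.00
  1,546.00 + 25.5% × (24,500.00 − 13,800.00) = 1,546.00 + 25.5% × 10,700.00 = 4,274.50
Medical Insurance Levy: 2% × 25,160.00 = 503.20
Total: 4,274.50 + 503.20 = 4,777.70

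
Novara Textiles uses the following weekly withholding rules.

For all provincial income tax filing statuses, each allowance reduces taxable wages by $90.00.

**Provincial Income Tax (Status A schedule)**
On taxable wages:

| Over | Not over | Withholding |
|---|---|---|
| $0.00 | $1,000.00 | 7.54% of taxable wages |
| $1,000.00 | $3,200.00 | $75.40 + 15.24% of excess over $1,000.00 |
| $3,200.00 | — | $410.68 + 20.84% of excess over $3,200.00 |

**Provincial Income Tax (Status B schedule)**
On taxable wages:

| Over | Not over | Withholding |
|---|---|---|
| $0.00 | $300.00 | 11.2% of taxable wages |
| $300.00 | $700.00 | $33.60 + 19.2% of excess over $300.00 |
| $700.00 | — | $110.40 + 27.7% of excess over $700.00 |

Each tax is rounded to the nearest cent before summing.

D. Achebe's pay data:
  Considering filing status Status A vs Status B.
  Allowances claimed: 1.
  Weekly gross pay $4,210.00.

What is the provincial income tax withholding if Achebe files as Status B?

$1,057.74

Provincial Income Tax (Status B): taxable = $4,210.00 − 1×$90.00 = $4,120.00
  $110.40 + 27.7% × ($4,120.00 − $700.00) = $110.40 + 27.7% × $3,420.00 = $1,057.74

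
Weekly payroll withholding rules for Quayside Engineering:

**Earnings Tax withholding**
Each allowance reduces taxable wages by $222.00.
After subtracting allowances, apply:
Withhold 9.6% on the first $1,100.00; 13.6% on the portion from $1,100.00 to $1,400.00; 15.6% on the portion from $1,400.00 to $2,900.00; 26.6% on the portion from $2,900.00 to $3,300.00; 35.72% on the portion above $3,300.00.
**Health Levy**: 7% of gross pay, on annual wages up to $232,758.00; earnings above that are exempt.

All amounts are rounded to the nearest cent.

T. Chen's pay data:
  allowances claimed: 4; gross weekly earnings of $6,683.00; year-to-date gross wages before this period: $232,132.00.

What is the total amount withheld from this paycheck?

$1,421.83

Earnings Tax: taxable = $6,683.00 − 4×$222.00 = $5,795.00
  $486.80 + 35.72% × ($5,795.00 − $3,300.00) = $486.80 + 35.72% × $2,495.00 = $1,378.01
Health Levy: cap $232,758.00 − YTD $232,132.00 = $626.00 subject; 7% × $626.00 = $43.82
Total: $1,378.01 + $43.82 = $1,421.83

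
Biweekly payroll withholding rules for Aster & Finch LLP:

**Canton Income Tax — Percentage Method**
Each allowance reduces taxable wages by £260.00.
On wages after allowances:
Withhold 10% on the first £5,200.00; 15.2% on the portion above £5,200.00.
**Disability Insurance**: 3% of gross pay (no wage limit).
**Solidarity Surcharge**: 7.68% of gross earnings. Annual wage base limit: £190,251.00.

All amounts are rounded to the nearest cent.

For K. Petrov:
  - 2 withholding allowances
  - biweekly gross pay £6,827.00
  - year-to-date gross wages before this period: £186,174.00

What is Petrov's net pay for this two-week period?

Canton Income Tax: taxable = £6,827.00 − 2×£260.00 = £6,307.00
  £520.00 + 15.2% × (£6,307.00 − £5,200.00) = £520.00 + 15.2% × £1,107.00 = £688.26
Disability Insurance: 3% × £6,827.00 = £204.81
Solidarity Surcharge: cap £190,251.00 − YTD £186,174.00 = £4,077.00 subject; 7.68% × £4,077.00 = £313.11
Total withheld: £688.26 + £204.81 + £313.11 = £1,206.18
Net pay: £6,827.00 − £1,206.18 = £5,620.82

£5,620.82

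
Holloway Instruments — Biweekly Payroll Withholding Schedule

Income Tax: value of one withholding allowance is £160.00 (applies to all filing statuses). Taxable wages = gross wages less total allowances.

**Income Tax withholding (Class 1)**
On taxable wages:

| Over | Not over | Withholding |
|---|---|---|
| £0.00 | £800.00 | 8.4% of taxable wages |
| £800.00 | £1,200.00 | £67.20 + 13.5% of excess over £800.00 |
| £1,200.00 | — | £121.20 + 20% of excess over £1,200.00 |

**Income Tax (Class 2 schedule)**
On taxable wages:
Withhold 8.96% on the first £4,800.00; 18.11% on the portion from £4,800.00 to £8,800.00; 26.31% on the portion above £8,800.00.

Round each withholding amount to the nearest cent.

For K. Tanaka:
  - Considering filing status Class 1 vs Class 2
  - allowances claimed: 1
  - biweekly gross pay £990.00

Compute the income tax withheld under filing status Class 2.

£74.37

Income Tax (Class 2): taxable = £990.00 − 1×£160.00 = £830.00
  8.96% × £830.00 = £74.37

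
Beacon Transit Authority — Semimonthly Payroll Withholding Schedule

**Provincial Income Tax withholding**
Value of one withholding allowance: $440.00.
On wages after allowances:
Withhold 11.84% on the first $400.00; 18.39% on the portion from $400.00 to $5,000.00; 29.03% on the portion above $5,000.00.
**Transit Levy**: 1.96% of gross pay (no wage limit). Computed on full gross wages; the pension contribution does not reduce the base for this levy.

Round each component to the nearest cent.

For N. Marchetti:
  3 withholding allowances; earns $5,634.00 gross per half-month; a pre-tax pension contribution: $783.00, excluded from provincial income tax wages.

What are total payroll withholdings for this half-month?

$733.58

Provincial Income Tax: taxable = $5,634.00 − $783.00 − 3×$440.00 = $3,531.00
  $47.36 + 18.39% × ($3,531.00 − $400.00) = $47.36 + 18.39% × $3,131.00 = $623.15
Transit Levy: 1.96% × $5,634.00 = $110.43
Total: $623.15 + $110.43 = $733.58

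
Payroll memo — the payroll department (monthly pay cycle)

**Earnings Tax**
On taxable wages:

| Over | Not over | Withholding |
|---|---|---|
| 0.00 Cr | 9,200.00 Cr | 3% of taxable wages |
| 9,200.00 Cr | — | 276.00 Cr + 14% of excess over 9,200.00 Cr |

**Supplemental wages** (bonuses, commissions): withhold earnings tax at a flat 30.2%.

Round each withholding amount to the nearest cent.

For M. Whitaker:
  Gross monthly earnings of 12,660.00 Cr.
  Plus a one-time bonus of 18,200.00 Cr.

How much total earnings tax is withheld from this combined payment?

6,256.80 Cr

Earnings Tax: taxable = 12,660.00 Cr
  276.00 Cr + 14% × (12,660.00 Cr − 9,200.00 Cr) = 276.00 Cr + 14% × 3,460.00 Cr = 760.40 Cr
Supplemental (30.2% flat on bonus): 30.2% × 18,200.00 Cr = 5,496.40 Cr
Total earnings tax: 760.40 Cr + 5,496.40 Cr = 6,256.80 Cr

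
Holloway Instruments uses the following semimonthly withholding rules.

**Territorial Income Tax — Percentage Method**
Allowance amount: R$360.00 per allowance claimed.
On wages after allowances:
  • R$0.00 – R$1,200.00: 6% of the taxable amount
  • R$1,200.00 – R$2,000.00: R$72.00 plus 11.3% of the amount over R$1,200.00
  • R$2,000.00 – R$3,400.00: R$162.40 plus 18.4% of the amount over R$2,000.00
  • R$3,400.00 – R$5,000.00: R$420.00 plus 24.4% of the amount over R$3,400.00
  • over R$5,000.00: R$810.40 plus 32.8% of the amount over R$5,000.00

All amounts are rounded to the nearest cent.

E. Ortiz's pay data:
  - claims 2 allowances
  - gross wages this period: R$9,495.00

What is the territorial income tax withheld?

R$2,048.60

Territorial Income Tax: taxable = R$9,495.00 − 2×R$360.00 = R$8,775.00
  R$810.40 + 32.8% × (R$8,775.00 − R$5,000.00) = R$810.40 + 32.8% × R$3,775.00 = R$2,048.60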